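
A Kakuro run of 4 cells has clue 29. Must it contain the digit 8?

Yes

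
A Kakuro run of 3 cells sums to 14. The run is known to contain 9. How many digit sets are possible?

3 distinct digits from 1–9 sum between 6 and 24.
Keeping only sets containing 9.
Enumerating: {1,4,9}, {2,3,9}.

2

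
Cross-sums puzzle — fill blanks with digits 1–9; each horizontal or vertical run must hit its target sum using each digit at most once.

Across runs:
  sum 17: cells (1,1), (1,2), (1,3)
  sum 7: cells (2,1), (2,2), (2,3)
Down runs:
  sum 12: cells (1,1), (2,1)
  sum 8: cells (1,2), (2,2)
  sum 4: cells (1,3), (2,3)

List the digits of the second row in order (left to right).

4 2 1

7 in 3 cells must be {1,2,4}; 4 in 2 cells must be {1,3}.
The 7 across and the 12 down share only 4, so (2,1) = 4.
Given what's placed, (2,3) must be 1 to fit the 7 across and 4 down.
(1,1) = 12 − 4 = 8 completes the 12 down.
(1,3) = 4 − 1 = 3 completes the 4 down.
(2,2) = 7 − 5 = 2 completes the 7 across.
(1,2) = 17 − 11 = 6 completes the 17 across.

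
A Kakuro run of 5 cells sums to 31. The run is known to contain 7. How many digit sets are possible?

4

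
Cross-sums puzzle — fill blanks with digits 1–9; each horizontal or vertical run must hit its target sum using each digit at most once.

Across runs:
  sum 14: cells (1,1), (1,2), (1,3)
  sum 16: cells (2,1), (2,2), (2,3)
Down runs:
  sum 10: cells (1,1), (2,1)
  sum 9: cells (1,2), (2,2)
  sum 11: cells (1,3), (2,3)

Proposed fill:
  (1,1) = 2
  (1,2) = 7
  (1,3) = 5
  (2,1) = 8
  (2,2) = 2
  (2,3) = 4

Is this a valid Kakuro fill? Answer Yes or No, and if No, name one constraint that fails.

No — the across run (2,1)–(2,3) sums to 14, not 16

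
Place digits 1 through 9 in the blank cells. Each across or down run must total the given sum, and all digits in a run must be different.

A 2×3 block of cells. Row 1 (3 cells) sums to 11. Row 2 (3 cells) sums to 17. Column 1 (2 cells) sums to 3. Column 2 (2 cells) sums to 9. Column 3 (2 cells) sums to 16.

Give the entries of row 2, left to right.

3 in 2 cells must be {1,2}; 16 in 2 cells must be {7,9}.
The 11 across and the 16 down share only 7, so (1,3) = 7.
(2,3) = 16 − 7 = 9 completes the 16 down.
Given what's placed, (1,1) must be 1 to fit the 11 across and 3 down.
(1,2) = 11 − 8 = 3 completes the 11 across.
(2,1) = 3 − 1 = 2 completes the 3 down.
(2,2) = 17 − 11 = 6 completes the 17 across.

2 6 9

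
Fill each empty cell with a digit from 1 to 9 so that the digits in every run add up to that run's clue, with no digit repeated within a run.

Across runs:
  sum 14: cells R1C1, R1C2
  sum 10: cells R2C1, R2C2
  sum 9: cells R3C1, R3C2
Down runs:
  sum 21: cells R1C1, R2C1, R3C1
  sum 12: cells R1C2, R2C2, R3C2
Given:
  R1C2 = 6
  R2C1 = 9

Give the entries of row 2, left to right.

9 1

R1C1 = 14 − 6 = 8 completes the 14 across.
R2C2 = 10 − 9 = 1 completes the 10 across.
R3C1 = 21 − 17 = 4 completes the 21 down.
R3C2 = 9 − 4 = 5 completes the 9 across.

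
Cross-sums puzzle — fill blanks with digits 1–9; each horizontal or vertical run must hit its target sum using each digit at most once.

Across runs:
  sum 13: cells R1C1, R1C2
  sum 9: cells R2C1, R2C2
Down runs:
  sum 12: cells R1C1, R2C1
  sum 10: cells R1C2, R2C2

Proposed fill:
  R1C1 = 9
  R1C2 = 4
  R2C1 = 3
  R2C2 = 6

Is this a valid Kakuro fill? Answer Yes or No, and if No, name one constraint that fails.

Yes

Across: 9+4=13; 3+6=9. Down: 9+3=12; 4+6=10. No digit repeats within any run.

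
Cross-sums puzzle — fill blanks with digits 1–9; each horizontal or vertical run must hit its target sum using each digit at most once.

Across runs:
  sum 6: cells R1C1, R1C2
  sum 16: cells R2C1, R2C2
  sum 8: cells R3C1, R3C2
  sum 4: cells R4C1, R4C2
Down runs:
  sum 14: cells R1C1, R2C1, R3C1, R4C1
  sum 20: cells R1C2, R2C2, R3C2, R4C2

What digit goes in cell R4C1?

1

16 in 2 cells must be {7,9}; 4 in 2 cells must be {1,3}.
Only 7 fits R2C1 under both its across sum 16 and down sum 14.
R2C2 = 16 − 7 = 9 completes the 16 across.
Given what's placed, R4C1 must be 1 to fit the 4 across and 14 down.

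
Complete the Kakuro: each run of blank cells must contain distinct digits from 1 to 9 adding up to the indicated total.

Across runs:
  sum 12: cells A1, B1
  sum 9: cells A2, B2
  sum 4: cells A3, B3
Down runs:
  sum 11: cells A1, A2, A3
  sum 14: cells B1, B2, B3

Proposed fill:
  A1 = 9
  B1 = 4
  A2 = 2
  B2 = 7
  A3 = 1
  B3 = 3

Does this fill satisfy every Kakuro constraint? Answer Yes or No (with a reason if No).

No — the across run A1–B1 sums to 13, not 12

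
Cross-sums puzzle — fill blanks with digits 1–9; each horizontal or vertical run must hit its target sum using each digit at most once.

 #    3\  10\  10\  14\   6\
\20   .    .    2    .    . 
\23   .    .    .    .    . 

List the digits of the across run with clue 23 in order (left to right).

3 in 2 cells must be {1,2}.
R1C1 = 1: the only remaining digit allowed by both the 20 across and the 3 down.
R2C1 = 3 − 1 = 2 completes the 3 down.
R2C3 = 10 − 2 = 8 completes the 10 down.
No cell is forced outright now. R1C5 can only be 4 or 5 (the digits allowed by both its 20 across and its 6 down). If R1C5 = 4: then R2C5 would have to be in {1,3,4,5,6,7,9} for the 23 across but in {2} for the 6 down — contradiction. So R1C5 = 5.
R2C5 = 6 − 5 = 1 completes the 6 down.
No cell is forced outright now. R2C4 can only be 5 or 9 (the digits allowed by both its 23 across and its 14 down). If R2C4 = 9: then R1C4 would have to be in {3,4,8,9} for the 20 across but in {5} for the 14 down — contradiction. So R2C4 = 5.
R1C4 = 14 − 5 = 9 completes the 14 down.
R2C2 = 23 − 16 = 7 completes the 23 across.

2, 7, 8, 5, 1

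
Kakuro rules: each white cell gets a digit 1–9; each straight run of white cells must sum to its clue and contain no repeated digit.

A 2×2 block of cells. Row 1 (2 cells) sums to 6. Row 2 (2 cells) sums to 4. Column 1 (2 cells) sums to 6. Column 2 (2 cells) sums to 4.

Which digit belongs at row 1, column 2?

1

4 in 2 cells must be {1,3}.
The 6 across and the 4 down share only 1, so (1,2) = 1.
The 4 across and the 6 down share only 1, so (2,1) = 1.
(2,2) = 4 − 1 = 3 completes the 4 across.
(1,1) = 6 − 1 = 5 completes the 6 across.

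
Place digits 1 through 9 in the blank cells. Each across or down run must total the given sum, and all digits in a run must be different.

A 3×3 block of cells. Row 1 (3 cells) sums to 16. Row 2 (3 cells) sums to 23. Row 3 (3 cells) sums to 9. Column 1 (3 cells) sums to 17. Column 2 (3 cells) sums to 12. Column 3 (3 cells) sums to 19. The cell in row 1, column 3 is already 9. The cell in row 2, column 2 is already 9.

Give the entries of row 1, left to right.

23 in 3 cells must be {6,8,9}.
Nothing is forced directly, so branch on (1,2), whose candidates are 1 or 2. If (1,2) = 2: that forces (1,1) = 5, (2,1) = 8, (2,3) = 6, (3,1) = 4, after which (3,2) would have to be in {2,3} for the 9 across but in {1} for the 12 down — contradiction. So (1,2) = 1.
(1,1) = 16 − 10 = 6 completes the 16 across.
(2,1) = 8: the only remaining digit allowed by both the 23 across and the 17 down.
(2,3) = 23 − 17 = 6 completes the 23 across.
(3,1) = 17 − 14 = 3 completes the 17 down.
(3,2) = 12 − 10 = 2 completes the 12 down.
(3,3) = 9 − 5 = 4 completes the 9 across.

6 1 9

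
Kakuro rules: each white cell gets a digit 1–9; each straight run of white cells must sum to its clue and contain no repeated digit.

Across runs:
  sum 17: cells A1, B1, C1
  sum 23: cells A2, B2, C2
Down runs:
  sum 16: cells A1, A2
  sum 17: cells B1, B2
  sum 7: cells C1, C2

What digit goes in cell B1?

23 in 3 cells must be {6,8,9}; 16 in 2 cells must be {7,9}; 17 in 2 cells must be {8,9}.
The 23 across and the 16 down share only 9, so A2 = 9.
Given what's placed, B2 must be 8 to fit the 23 across and 17 down.
C2 = 23 − 17 = 6 completes the 23 across.
A1 = 16 − 9 = 7 completes the 16 down.
B1 = 17 − 8 = 9 completes the 17 down.
C1 = 17 − 16 = 1 completes the 17 across.

9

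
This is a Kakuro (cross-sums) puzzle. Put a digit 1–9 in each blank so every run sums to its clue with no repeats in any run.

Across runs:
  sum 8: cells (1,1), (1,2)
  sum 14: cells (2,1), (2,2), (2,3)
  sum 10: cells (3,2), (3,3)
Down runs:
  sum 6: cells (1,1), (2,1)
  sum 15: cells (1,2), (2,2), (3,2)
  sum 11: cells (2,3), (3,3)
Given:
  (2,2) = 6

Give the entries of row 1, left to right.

No cell is forced outright now. (2,1) can only be 1 or 5 (the digits allowed by both its 14 across and its 6 down). If (2,1) = 1: that forces (1,1) = 5, after which (1,2) would have to be in {3} for the 8 across but in {1,2,4,5,7,8} for the 15 down — contradiction. So (2,1) = 5.
(1,1) = 6 − 5 = 1 completes the 6 down.
(1,2) = 8 − 1 = 7 completes the 8 across.
(2,3) = 14 − 11 = 3 completes the 14 across.
(3,2) = 15 − 13 = 2 completes the 15 down.
(3,3) = 10 − 2 = 8 completes the 10 across.

1 7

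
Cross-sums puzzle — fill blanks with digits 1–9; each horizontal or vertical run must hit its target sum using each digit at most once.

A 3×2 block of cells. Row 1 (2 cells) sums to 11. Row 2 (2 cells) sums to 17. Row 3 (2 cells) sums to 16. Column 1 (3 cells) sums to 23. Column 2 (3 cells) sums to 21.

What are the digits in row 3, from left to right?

9 7

17 in 2 cells must be {8,9}; 16 in 2 cells must be {7,9}; 23 in 3 cells must be {6,8,9}.
The 16 across and the 23 down share only 9, so (3,1) = 9.
(3,2) = 16 − 9 = 7 completes the 16 across.
Given what's placed, (2,1) must be 8 to fit the 17 across and 23 down.
(2,2) = 17 − 8 = 9 completes the 17 across.
(1,1) = 23 − 17 = 6 completes the 23 down.
(1,2) = 11 − 6 = 5 completes the 11 across.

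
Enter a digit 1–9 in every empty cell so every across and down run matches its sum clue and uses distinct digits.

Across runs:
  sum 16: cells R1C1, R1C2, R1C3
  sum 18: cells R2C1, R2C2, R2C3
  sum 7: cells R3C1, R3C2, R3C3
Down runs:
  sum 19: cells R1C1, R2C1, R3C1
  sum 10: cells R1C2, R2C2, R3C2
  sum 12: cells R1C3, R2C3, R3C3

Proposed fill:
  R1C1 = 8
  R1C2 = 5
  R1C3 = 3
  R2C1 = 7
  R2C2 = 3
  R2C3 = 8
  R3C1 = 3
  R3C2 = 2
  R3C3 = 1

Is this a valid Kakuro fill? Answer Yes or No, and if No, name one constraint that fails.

No — the down run R1C1–R3C1 sums to 18, not 19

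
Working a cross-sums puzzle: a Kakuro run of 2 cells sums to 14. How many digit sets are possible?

2 distinct digits from 1–9 sum between 3 and 17.
Enumerating: {5,9}, {6,8}.

2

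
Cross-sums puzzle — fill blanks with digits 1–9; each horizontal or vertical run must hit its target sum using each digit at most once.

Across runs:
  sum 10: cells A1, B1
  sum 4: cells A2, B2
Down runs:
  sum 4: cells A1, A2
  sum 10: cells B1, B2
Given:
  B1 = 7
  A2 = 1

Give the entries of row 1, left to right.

3 7

4 in 2 cells must be {1,3}.
A1 = 10 − 7 = 3 completes the 10 across.
B2 = 4 − 1 = 3 completes the 4 across.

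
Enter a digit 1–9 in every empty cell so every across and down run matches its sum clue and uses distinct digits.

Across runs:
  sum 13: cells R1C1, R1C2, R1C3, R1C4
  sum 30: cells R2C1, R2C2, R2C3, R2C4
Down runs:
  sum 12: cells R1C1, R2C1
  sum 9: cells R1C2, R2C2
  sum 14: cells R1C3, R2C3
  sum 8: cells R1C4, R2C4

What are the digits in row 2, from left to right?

8 6 9 7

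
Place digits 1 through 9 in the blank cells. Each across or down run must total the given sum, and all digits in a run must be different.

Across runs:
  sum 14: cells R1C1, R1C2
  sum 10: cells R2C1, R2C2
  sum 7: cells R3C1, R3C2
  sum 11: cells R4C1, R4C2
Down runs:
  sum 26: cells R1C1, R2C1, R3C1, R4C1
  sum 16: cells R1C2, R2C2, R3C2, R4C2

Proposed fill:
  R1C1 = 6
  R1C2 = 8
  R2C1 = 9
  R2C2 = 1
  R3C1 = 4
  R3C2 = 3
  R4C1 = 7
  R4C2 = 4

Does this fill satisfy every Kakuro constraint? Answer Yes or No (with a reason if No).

Across: 6+8=14; 9+1=10; 4+3=7; 7+4=11. Down: 6+9+4+7=26; 8+1+3+4=16. No digit repeats within any run.

Yes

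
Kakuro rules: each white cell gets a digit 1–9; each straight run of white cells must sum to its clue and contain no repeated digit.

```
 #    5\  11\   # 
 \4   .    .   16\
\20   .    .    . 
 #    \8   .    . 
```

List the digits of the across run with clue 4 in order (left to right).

1 3

4 in 2 cells must be {1,3}; 16 in 2 cells must be {7,9}.
The 8 across and the 16 down share only 7, so R3C3 = 7.
R2C3 = 16 − 7 = 9 completes the 16 down.
R3C2 = 8 − 7 = 1 completes the 8 across.
R1C2 = 3: the only remaining digit allowed by both the 4 across and the 11 down.
R2C2 = 11 − 4 = 7 completes the 11 down.
R1C1 = 4 − 3 = 1 completes the 4 across.
R2C1 = 20 − 16 = 4 completes the 20 across.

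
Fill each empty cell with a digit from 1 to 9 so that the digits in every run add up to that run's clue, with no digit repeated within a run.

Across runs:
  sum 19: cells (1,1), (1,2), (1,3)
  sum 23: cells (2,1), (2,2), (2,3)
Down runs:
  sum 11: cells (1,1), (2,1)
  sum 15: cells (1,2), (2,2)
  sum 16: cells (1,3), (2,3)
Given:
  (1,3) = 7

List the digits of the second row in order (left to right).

23 in 3 cells must be {6,8,9}; 16 in 2 cells must be {7,9}.
(2,3) = 16 − 7 = 9 completes the 16 down.
Nothing is forced directly, so branch on (2,1), whose candidates are 6 or 8. If (2,1) = 6: then (1,1) would have to be in {3,4,8,9} for the 19 across but in {5} for the 11 down — contradiction. So (2,1) = 8.
(1,1) = 11 − 8 = 3 completes the 11 down.
(1,2) = 19 − 10 = 9 completes the 19 across.
(2,2) = 23 − 17 = 6 completes the 23 across.

8, 6, 9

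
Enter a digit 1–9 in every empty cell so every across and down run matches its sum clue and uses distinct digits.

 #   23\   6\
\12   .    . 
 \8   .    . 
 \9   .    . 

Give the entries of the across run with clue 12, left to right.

9 3

23 in 3 cells must be {6,8,9}; 6 in 3 cells must be {1,2,3}.
The 12 across and the 6 down share only 3, so R1C2 = 3.
The 8 across and the 23 down share only 6, so R2C1 = 6.
R2C2 = 8 − 6 = 2 completes the 8 across.
R3C1 = 8: the only remaining digit allowed by both the 9 across and the 23 down.
R3C2 = 9 − 8 = 1 completes the 9 across.
R1C1 = 12 − 3 = 9 completes the 12 across.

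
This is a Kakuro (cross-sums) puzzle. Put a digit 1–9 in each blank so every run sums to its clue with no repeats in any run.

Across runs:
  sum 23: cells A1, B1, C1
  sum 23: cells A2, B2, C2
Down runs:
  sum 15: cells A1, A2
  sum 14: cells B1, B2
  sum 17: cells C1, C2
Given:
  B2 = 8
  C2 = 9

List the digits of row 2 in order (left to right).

23 in 3 cells must be {6,8,9}; 17 in 2 cells must be {8,9}.
B1 = 14 − 8 = 6 completes the 14 down.
C1 = 17 − 9 = 8 completes the 17 down.
A2 = 23 − 17 = 6 completes the 23 across.
A1 = 23 − 14 = 9 completes the 23 across.

6 8 9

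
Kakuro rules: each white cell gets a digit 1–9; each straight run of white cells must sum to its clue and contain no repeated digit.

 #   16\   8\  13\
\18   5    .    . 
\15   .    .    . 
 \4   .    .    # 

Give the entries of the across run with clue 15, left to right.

8 3 4

4 in 2 cells must be {1,3}.
R1C2 = 4: the only remaining digit allowed by both the 18 across and the 8 down.
R1C3 = 18 − 9 = 9 completes the 18 across.
R2C3 = 13 − 9 = 4 completes the 13 down.
R3C1 = 3: the only remaining digit allowed by both the 4 across and the 16 down.
R3C2 = 4 − 3 = 1 completes the 4 across.
R2C1 = 16 − 8 = 8 completes the 16 down.
R2C2 = 15 − 12 = 3 completes the 15 across.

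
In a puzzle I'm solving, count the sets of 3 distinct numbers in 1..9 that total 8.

3 distinct digits from 1–9 sum between 6 and 24.
Enumerating: {1,2,5}, {1,3,4}.

2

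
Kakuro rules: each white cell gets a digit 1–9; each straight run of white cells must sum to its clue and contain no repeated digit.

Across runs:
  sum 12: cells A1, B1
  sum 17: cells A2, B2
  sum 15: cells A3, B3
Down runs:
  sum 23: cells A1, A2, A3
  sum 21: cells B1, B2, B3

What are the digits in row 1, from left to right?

8, 4

17 in 2 cells must be {8,9}; 23 in 3 cells must be {6,8,9}.
Nothing is forced directly, so branch on A1, whose candidates are 8 or 9. If A1 = 9: then B1 would have to be in {3} for the 12 across but in {4,5,6,7,8,9} for the 21 down — contradiction. So A1 = 8.
B1 = 12 − 8 = 4 completes the 12 across.
Given what's placed, A2 must be 9 to fit the 17 across and 23 down.
B2 = 17 − 9 = 8 completes the 17 across.
A3 = 23 − 17 = 6 completes the 23 down.
B3 = 15 − 6 = 9 completes the 15 across.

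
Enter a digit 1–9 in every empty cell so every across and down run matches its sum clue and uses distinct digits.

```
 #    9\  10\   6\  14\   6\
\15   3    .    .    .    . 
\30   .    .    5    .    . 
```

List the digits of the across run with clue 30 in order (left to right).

6 8 5 9 2

15 in 5 cells must be {1,2,3,4,5}.
R1C3 = 6 − 5 = 1 completes the 6 down.
Given what's placed, R1C4 must be 5 to fit the 15 across and 14 down.
R2C1 = 9 − 3 = 6 completes the 9 down.
R2C4 = 14 − 5 = 9 completes the 14 down.
Given what's placed, R2C5 must be 2 to fit the 30 across and 6 down.
R1C5 = 6 − 2 = 4 completes the 6 down.
R2C2 = 30 − 22 = 8 completes the 30 across.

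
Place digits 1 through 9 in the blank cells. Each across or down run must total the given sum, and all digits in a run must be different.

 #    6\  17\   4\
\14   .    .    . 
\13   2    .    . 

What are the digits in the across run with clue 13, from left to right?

2 8 3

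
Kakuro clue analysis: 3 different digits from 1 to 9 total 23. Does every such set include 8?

The only way to make 23 from 3 distinct digits is {6,8,9}, which contains 8.

Yes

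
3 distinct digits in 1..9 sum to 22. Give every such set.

3 distinct digits from 1–9 sum between 6 and 24.

{5,8,9}; {6,7,9}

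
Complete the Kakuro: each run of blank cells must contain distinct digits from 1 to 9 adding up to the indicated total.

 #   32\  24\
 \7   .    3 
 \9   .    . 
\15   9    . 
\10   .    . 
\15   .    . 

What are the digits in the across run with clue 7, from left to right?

4 3

R1C1 = 7 − 3 = 4 completes the 7 across.
R3C2 = 15 − 9 = 6 completes the 15 across.
No cell is forced outright now. R5C2 can only be 8 or 9 (the digits allowed by both its 15 across and its 24 down). If R5C2 = 8: that forces R4C2 = 2, after which R5C1 would have to be in {7} for the 15 across but in {5,6,8} for the 32 down — contradiction. So R5C2 = 9.
R5C1 = 15 − 9 = 6 completes the 15 across.
Given what's placed, R4C1 must be 8 to fit the 10 across and 32 down.
R4C2 = 10 − 8 = 2 completes the 10 across.
R2C1 = 32 − 27 = 5 completes the 32 down.
R2C2 = 9 − 5 = 4 completes the 9 across.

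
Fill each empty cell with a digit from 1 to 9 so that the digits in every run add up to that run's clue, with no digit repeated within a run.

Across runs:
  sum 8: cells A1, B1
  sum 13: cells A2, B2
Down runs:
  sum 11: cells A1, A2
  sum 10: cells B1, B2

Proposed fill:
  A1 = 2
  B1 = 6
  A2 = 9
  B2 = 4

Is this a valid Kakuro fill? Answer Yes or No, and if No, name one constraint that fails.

Across: 2+6=8; 9+4=13. Down: 2+9=11; 6+4=10. No digit repeats within any run.

Yes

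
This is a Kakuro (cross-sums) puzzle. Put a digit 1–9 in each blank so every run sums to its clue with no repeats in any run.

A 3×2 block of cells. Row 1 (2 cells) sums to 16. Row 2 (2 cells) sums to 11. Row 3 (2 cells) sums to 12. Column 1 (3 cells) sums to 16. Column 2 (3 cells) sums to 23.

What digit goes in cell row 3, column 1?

16 in 2 cells must be {7,9}; 23 in 3 cells must be {6,8,9}.
The 16 across and the 23 down share only 9, so (1,2) = 9.
Given what's placed, (3,2) must be 8 to fit the 12 across and 23 down.
(1,1) = 16 − 9 = 7 completes the 16 across.
(2,2) = 23 − 17 = 6 completes the 23 down.
(3,1) = 12 − 8 = 4 completes the 12 across.
(2,1) = 11 − 6 = 5 completes the 11 across.

4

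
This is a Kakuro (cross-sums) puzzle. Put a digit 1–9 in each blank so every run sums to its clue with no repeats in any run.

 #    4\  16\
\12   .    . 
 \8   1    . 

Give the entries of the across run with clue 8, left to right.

1 7

4 in 2 cells must be {1,3}; 16 in 2 cells must be {7,9}.
R1C1 = 4 − 1 = 3 completes the 4 down.
R1C2 = 12 − 3 = 9 completes the 12 across.
R2C2 = 8 − 1 = 7 completes the 8 across.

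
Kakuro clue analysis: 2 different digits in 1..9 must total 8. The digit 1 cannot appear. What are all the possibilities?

2 distinct digits from 1–9 sum between 3 and 17.
Dropping sets that contain 1.

{2,6}; {3,5}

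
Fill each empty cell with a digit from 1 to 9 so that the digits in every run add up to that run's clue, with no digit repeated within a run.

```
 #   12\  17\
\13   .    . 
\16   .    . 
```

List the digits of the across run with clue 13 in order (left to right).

5 8

16 in 2 cells must be {7,9}; 17 in 2 cells must be {8,9}.
The 16 across and the 17 down share only 9, so R2C2 = 9.
R1C2 = 17 − 9 = 8 completes the 17 down.
R2C1 = 16 − 9 = 7 completes the 16 across.
R1C1 = 13 − 8 = 5 completes the 13 across.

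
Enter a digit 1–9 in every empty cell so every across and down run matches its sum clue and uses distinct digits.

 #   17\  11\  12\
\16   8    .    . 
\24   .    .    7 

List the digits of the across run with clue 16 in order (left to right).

8 3 5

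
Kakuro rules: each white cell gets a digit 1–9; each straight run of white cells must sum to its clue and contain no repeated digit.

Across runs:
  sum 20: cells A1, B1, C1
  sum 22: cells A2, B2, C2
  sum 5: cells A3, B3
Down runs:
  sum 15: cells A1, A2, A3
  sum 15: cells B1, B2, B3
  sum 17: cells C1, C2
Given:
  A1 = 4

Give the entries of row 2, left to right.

17 in 2 cells must be {8,9}.
C1 = 9: the only remaining digit allowed by both the 20 across and the 17 down.
C2 = 17 − 9 = 8 completes the 17 down.
B1 = 20 − 13 = 7 completes the 20 across.
Given what's placed, B2 must be 5 to fit the 22 across and 15 down.
B3 = 15 − 12 = 3 completes the 15 down.
A2 = 22 − 13 = 9 completes the 22 across.
A3 = 5 − 3 = 2 completes the 5 across.

9 5 8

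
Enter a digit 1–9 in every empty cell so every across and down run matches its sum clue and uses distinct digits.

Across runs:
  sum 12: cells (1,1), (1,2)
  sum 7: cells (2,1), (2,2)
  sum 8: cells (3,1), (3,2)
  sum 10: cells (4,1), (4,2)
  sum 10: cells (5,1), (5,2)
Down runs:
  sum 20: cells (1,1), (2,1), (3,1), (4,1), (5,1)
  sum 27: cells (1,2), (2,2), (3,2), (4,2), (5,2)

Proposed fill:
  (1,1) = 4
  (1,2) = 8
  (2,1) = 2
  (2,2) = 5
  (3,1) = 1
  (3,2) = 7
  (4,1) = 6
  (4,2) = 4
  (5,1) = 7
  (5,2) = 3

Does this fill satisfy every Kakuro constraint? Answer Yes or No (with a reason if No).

Across: 4+8=12; 2+5=7; 1+7=8; 6+4=10; 7+3=10. Down: 4+2+1+6+7=20; 8+5+7+4+3=27. No digit repeats within any run.

Yes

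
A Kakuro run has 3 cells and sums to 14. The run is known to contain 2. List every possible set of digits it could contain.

3 distinct digits from 1–9 sum between 6 and 24.
Keeping only sets containing 2.

{2,3,9}; {2,4,8}; {2,5,7}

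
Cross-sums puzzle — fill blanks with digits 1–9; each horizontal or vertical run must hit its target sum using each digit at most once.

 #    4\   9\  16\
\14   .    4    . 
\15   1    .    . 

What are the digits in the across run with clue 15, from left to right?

4 in 2 cells must be {1,3}; 16 in 2 cells must be {7,9}.
R1C1 = 4 − 1 = 3 completes the 4 down.
R1C3 = 14 − 7 = 7 completes the 14 across.
R2C2 = 9 − 4 = 5 completes the 9 down.
R2C3 = 15 − 6 = 9 completes the 15 across.

1 5 9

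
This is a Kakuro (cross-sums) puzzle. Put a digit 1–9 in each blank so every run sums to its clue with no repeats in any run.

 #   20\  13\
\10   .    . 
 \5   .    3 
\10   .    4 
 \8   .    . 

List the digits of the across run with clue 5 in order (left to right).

R1C2 = 1: the only remaining digit allowed by both the 10 across and the 13 down.
R2C1 = 5 − 3 = 2 completes the 5 across.
R3C1 = 10 − 4 = 6 completes the 10 across.
R4C2 = 13 − 8 = 5 completes the 13 down.
R1C1 = 10 − 1 = 9 completes the 10 across.
R4C1 = 8 − 5 = 3 completes the 8 across.

2, 3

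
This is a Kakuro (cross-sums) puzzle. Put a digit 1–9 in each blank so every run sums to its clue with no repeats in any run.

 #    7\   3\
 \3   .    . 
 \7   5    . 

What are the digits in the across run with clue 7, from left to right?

3 in 2 cells must be {1,2}.
R1C1 = 7 − 5 = 2 completes the 7 down.
R1C2 = 3 − 2 = 1 completes the 3 across.
R2C2 = 7 − 5 = 2 completes the 7 across.

5 2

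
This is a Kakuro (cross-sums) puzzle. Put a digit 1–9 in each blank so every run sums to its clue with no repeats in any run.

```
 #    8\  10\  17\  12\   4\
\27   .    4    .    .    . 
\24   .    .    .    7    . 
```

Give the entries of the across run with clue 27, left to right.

17 in 2 cells must be {8,9}; 4 in 2 cells must be {1,3}.
R1C4 = 12 − 7 = 5 completes the 12 down.
R2C2 = 10 − 4 = 6 completes the 10 down.
R2C3 = 8: the only remaining digit allowed by both the 24 across and the 17 down.
Given what's placed, R2C5 must be 1 to fit the 24 across and 4 down.
R1C3 = 17 − 8 = 9 completes the 17 down.
R1C5 = 4 − 1 = 3 completes the 4 down.
R2C1 = 24 − 22 = 2 completes the 24 across.
R1C1 = 27 − 21 = 6 completes the 27 across.

6 4 9 5 3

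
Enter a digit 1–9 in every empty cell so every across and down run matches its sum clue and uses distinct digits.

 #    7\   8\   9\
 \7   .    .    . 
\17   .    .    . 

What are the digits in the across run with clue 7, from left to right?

7 in 3 cells must be {1,2,4}.
Nothing is forced directly, so branch on R1C3, whose candidates are 1 or 2 or 4. If R1C3 = 2: that forces R1C2 = 1, R2C2 = 7, after which R2C3 would have to be in {1,2,4,6,8,9} for the 17 across but in {7} for the 9 down — contradiction. If R1C3 = 4: that forces R2C3 = 5, R2C2 = 3, after which R1C2 would have to be in {1,2} for the 7 across but in {5} for the 8 down — contradiction. So R1C3 = 1.
Given what's placed, R1C2 must be 2 to fit the 7 across and 8 down.
R2C2 = 8 − 2 = 6 completes the 8 down.
R2C3 = 9 − 1 = 8 completes the 9 down.
R1C1 = 7 − 3 = 4 completes the 7 across.
R2C1 = 17 − 14 = 3 completes the 17 across.

4, 2, 1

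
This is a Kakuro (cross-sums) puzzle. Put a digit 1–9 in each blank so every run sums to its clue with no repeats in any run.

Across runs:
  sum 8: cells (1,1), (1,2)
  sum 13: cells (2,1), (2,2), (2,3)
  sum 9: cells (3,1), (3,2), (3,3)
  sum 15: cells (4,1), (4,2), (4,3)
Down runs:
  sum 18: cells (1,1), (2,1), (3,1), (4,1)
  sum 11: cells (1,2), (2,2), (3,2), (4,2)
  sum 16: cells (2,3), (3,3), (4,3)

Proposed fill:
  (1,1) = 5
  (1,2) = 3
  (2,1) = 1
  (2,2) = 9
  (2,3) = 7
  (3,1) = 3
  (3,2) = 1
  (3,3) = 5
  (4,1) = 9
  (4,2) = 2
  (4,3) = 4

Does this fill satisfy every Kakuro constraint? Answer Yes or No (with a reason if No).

No — the down run (1,2)–(4,2) sums to 15, not 11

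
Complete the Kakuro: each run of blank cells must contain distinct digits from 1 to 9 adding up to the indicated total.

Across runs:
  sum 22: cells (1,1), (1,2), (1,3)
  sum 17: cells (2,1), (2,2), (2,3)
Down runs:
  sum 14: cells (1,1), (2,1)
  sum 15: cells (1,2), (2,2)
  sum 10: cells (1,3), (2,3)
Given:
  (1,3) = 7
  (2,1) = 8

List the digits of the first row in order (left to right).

6 9 7

(1,1) = 14 − 8 = 6 completes the 14 down.
(1,2) = 22 − 13 = 9 completes the 22 across.
(2,2) = 15 − 9 = 6 completes the 15 down.
(2,3) = 17 − 14 = 3 completes the 17 across.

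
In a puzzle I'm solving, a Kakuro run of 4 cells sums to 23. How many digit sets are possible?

9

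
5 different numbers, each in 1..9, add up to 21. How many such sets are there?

8

5 distinct digits from 1–9 sum between 15 and 35.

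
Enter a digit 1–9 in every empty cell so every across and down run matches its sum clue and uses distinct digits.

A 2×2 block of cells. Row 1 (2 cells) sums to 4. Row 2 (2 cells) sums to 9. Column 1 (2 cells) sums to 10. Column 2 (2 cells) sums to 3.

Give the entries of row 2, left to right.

4 in 2 cells must be {1,3}; 3 in 2 cells must be {1,2}.
The 4 across and the 3 down share only 1, so (1,2) = 1.
(2,2) = 3 − 1 = 2 completes the 3 down.
(1,1) = 4 − 1 = 3 completes the 4 across.
(2,1) = 9 − 2 = 7 completes the 9 across.

7 2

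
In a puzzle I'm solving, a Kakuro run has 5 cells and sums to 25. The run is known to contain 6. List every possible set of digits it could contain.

{1,2,6,7,9}; {1,3,6,7,8}; {1,4,5,6,9}; {2,3,5,6,9}; {2,4,5,6,8}; {3,4,5,6,7}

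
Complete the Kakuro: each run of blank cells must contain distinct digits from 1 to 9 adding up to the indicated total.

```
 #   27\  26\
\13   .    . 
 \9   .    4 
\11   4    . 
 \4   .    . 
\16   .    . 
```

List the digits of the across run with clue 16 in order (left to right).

7 9

4 in 2 cells must be {1,3}; 16 in 2 cells must be {7,9}.
R2C1 = 9 − 4 = 5 completes the 9 across.
R3C2 = 11 − 4 = 7 completes the 11 across.
R4C2 = 1: the only remaining digit allowed by both the 4 across and the 26 down.
Given what's placed, R5C2 must be 9 to fit the 16 across and 26 down.
R1C2 = 26 − 21 = 5 completes the 26 down.
R4C1 = 4 − 1 = 3 completes the 4 across.
R5C1 = 16 − 9 = 7 completes the 16 across.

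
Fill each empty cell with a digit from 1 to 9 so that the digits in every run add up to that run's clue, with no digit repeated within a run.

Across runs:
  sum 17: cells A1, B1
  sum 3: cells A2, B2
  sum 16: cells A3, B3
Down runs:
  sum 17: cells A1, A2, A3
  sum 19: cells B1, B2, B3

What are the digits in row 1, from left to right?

9, 8

17 in 2 cells must be {8,9}; 3 in 2 cells must be {1,2}; 16 in 2 cells must be {7,9}.
The 3 across and the 19 down share only 2, so B2 = 2.
Given what's placed, B3 must be 9 to fit the 16 across and 19 down.
B1 = 19 − 11 = 8 completes the 19 down.
A2 = 3 − 2 = 1 completes the 3 across.
A3 = 16 − 9 = 7 completes the 16 across.
A1 = 17 − 8 = 9 completes the 17 across.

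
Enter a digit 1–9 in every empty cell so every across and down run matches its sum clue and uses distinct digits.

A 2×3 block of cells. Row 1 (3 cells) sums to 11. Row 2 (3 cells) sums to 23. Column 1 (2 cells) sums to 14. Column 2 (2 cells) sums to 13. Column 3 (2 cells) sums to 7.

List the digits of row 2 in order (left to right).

23 in 3 cells must be {6,8,9}.
The 23 across and the 7 down share only 6, so (2,3) = 6.
(1,3) = 7 − 6 = 1 completes the 7 down.
Nothing is forced directly, so branch on (1,1), whose candidates are 6 or 8. If (1,1) = 8: then (1,2) would have to be in {2} for the 11 across but in {4,5,6,7,8,9} for the 13 down — contradiction. So (1,1) = 6.
(1,2) = 11 − 7 = 4 completes the 11 across.
(2,1) = 14 − 6 = 8 completes the 14 down.
(2,2) = 23 − 14 = 9 completes the 23 across.

8, 9, 6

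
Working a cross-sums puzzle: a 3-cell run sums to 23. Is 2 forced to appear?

The only way to make 23 from 3 distinct digits is {6,8,9}, which does not contain 2.

No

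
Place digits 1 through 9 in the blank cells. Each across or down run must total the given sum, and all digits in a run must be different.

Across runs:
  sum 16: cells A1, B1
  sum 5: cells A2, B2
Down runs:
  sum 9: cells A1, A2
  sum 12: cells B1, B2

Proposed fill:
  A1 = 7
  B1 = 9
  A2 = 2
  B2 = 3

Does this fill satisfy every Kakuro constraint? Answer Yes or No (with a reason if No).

Yes

Across: 7+9=16; 2+3=5. Down: 7+2=9; 9+3=12. No digit repeats within any run.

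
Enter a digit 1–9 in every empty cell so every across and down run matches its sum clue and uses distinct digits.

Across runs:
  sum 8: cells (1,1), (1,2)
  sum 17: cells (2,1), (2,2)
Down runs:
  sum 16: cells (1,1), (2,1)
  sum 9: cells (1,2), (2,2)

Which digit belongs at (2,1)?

17 in 2 cells must be {8,9}; 16 in 2 cells must be {7,9}.
The 8 across and the 16 down share only 7, so (1,1) = 7.
(1,2) = 8 − 7 = 1 completes the 8 across.
(2,1) = 16 − 7 = 9 completes the 16 down.
(2,2) = 17 − 9 = 8 completes the 17 across.

9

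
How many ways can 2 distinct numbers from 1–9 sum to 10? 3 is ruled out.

2 distinct digits from 1–9 sum between 3 and 17.
Dropping sets that contain 3.
Enumerating: {1,9}, {2,8}, {4,6}.

3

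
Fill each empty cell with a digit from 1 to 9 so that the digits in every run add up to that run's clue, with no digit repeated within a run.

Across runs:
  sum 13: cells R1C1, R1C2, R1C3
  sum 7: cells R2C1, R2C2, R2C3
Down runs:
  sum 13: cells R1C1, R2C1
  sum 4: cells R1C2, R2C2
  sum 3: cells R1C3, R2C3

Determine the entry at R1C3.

1

7 in 3 cells must be {1,2,4}; 4 in 2 cells must be {1,3}; 3 in 2 cells must be {1,2}.
The 7 across and the 13 down share only 4, so R2C1 = 4.
Given what's placed, R2C2 must be 1 to fit the 7 across and 4 down.
R2C3 = 7 − 5 = 2 completes the 7 across.
R1C1 = 13 − 4 = 9 completes the 13 down.
R1C2 = 4 − 1 = 3 completes the 4 down.
R1C3 = 13 − 12 = 1 completes the 13 across.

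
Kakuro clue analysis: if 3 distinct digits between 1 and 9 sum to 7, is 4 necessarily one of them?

Yes

The only way to make 7 from 3 distinct digits is {1,2,4}, which contains 4.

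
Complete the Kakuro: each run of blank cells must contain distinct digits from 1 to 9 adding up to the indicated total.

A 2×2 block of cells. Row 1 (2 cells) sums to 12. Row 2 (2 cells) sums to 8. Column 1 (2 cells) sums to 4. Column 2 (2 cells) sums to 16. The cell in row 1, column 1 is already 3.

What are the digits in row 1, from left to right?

3 9

4 in 2 cells must be {1,3}; 16 in 2 cells must be {7,9}.
(1,2) = 12 − 3 = 9 completes the 12 across.
(2,1) = 4 − 3 = 1 completes the 4 down.
(2,2) = 8 − 1 = 7 completes the 8 across.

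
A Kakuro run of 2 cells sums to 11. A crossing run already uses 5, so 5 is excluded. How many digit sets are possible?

2 distinct digits from 1–9 sum between 3 and 17.
Dropping sets that contain 5.
Enumerating: {2,9}, {3,8}, {4,7}.

3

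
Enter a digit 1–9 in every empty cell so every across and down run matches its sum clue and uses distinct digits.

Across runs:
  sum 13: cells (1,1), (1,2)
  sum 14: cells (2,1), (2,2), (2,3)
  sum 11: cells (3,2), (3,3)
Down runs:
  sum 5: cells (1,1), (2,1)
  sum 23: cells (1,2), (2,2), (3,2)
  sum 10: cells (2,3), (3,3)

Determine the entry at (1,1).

23 in 3 cells must be {6,8,9}.
The 13 across and the 5 down share only 4, so (1,1) = 4.
(1,2) = 13 − 4 = 9 completes the 13 across.
(2,1) = 5 − 4 = 1 completes the 5 down.
No cell is forced outright now. (2,2) can only be 6 or 8 (the digits allowed by both its 14 across and its 23 down). If (2,2) = 8: then (2,3) would have to be in {5} for the 14 across but in {1,2,3,4,6,7,8,9} for the 10 down — contradiction. So (2,2) = 6.
(2,3) = 14 − 7 = 7 completes the 14 across.
(3,2) = 23 − 15 = 8 completes the 23 down.
(3,3) = 11 − 8 = 3 completes the 11 across.

4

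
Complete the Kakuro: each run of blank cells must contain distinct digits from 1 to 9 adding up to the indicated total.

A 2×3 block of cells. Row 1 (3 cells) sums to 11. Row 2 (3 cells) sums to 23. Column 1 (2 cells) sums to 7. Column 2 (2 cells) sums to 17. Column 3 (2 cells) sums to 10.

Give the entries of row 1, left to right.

23 in 3 cells must be {6,8,9}; 17 in 2 cells must be {8,9}.
The 11 across and the 17 down share only 8, so (1,2) = 8.
The 23 across and the 7 down share only 6, so (2,1) = 6.
(2,2) = 17 − 8 = 9 completes the 17 down.
(2,3) = 23 − 15 = 8 completes the 23 across.
(1,1) = 7 − 6 = 1 completes the 7 down.
(1,3) = 11 − 9 = 2 completes the 11 across.

1 8 2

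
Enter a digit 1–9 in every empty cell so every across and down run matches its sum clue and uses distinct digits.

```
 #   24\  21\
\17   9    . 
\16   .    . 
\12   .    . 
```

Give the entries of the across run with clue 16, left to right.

7, 9

17 in 2 cells must be {8,9}; 16 in 2 cells must be {7,9}; 24 in 3 cells must be {7,8,9}.
R1C2 = 17 − 9 = 8 completes the 17 across.
Given what's placed, R2C1 must be 7 to fit the 16 across and 24 down.
R2C2 = 16 − 7 = 9 completes the 16 across.
R3C1 = 24 − 16 = 8 completes the 24 down.
R3C2 = 12 − 8 = 4 completes the 12 across.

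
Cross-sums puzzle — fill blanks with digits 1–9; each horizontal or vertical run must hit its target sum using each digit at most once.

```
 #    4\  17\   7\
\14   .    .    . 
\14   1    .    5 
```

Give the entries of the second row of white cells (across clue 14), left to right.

4 in 2 cells must be {1,3}; 17 in 2 cells must be {8,9}.
R1C1 = 4 − 1 = 3 completes the 4 down.
Given what's placed, R1C2 must be 9 to fit the 14 across and 17 down.
R1C3 = 14 − 12 = 2 completes the 14 across.
R2C2 = 14 − 6 = 8 completes the 14 across.

1 8 5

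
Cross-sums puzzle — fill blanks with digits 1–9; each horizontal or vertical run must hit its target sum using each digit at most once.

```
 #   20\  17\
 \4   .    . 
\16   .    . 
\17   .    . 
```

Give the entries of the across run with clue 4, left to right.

3 1

4 in 2 cells must be {1,3}; 16 in 2 cells must be {7,9}; 17 in 2 cells must be {8,9}.
The 4 across and the 20 down share only 3, so R1C1 = 3.
R1C2 = 4 − 3 = 1 completes the 4 across.
Given what's placed, R2C1 must be 9 to fit the 16 across and 20 down.
R2C2 = 16 − 9 = 7 completes the 16 across.
R3C1 = 20 − 12 = 8 completes the 20 down.
R3C2 = 17 − 8 = 9 completes the 17 across.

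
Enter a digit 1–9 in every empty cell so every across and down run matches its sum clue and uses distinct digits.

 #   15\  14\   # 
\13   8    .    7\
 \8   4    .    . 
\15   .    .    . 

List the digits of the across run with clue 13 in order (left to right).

8 5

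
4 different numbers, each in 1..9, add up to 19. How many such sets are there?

11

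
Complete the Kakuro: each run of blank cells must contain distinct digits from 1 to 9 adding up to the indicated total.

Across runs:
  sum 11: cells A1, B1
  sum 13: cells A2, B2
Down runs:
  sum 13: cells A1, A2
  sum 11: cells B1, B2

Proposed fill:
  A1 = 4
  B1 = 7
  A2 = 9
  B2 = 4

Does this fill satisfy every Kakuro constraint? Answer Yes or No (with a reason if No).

Across: 4+7=11; 9+4=13. Down: 4+9=13; 7+4=11. No digit repeats within any run.

Yes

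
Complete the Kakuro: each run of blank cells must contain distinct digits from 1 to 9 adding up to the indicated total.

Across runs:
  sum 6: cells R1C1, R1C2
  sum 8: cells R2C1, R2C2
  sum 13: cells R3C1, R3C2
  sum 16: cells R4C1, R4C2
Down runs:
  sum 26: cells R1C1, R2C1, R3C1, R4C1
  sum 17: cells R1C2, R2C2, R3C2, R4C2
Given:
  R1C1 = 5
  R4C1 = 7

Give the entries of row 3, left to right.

8, 5

16 in 2 cells must be {7,9}.
R1C2 = 6 − 5 = 1 completes the 6 across.
R2C1 = 6: the only remaining digit allowed by both the 8 across and the 26 down.
R2C2 = 8 − 6 = 2 completes the 8 across.
R3C1 = 26 − 18 = 8 completes the 26 down.
R3C2 = 13 − 8 = 5 completes the 13 across.
R4C2 = 16 − 7 = 9 completes the 16 across.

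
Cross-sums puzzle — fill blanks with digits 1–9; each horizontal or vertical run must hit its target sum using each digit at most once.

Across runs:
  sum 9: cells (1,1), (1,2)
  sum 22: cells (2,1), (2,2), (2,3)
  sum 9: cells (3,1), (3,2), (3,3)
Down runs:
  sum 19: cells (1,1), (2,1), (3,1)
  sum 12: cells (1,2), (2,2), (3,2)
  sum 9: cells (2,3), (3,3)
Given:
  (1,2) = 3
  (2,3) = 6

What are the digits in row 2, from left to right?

(1,1) = 9 − 3 = 6 completes the 9 across.
Given what's placed, (2,1) must be 9 to fit the 22 across and 19 down.
(2,2) = 22 − 15 = 7 completes the 22 across.
(3,1) = 19 − 15 = 4 completes the 19 down.
(3,2) = 12 − 10 = 2 completes the 12 down.
(3,3) = 9 − 6 = 3 completes the 9 across.

9, 7, 6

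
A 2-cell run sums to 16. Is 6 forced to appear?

No

The only way to make 16 from 2 distinct digits is {7,9}, which does not contain 6.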